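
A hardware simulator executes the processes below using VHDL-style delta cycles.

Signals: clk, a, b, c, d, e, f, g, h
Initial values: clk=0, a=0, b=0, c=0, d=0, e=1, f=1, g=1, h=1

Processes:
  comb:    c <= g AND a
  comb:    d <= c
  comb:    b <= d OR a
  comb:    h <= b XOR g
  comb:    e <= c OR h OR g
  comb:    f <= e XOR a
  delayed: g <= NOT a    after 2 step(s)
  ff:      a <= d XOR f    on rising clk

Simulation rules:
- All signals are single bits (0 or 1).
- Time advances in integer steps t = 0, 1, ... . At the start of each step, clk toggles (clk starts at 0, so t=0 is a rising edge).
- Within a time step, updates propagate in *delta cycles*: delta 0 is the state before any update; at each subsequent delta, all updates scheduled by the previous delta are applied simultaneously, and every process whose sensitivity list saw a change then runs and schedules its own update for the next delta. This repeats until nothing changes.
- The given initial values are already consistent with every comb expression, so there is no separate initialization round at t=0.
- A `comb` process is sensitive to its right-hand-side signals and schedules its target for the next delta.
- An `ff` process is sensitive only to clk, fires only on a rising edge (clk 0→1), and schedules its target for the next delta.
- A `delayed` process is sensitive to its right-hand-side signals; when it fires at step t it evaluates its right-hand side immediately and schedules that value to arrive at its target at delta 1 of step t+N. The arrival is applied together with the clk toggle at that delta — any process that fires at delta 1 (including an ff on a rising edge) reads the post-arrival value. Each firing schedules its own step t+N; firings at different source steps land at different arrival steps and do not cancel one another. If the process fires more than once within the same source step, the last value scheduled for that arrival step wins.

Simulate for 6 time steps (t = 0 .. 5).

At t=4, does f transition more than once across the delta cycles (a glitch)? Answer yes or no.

t0.Δ0 d=0 b=0 a=0 e=1 clk=0 h=1 c=0 f=1 g=1
t0.Δ1 d=0 b=0 a=0 e=1 clk=1 h=1 c=0 f=1 g=1
t0.Δ2 d=0 b=0 a=1 e=1 clk=1 h=1 c=0 f=1 g=1
t0.Δ3 d=0 b=1 a=1 e=1 clk=1 h=1 c=1 f=0 g=1
t0.Δ4 d=1 b=1 a=1 e=1 clk=1 h=0 c=1 f=0 g=1
t1.Δ0 d=1 b=1 a=1 e=1 clk=1 h=0 c=1 f=0 g=1
t1.Δ1 d=1 b=1 a=1 e=1 clk=0 h=0 c=1 f=0 g=1
t2.Δ0 d=1 b=1 a=1 e=1 clk=0 h=0 c=1 f=0 g=1
t2.Δ1 d=1 b=1 a=1 e=1 clk=1 h=0 c=1 f=0 g=0
t2.Δ2 d=1 b=1 a=1 e=1 clk=1 h=1 c=0 f=0 g=0
t2.Δ3 d=0 b=1 a=1 e=1 clk=1 h=1 c=0 f=0 g=0
t3.Δ0 d=0 b=1 a=1 e=1 clk=1 h=1 c=0 f=0 g=0
t3.Δ1 d=0 b=1 a=1 e=1 clk=0 h=1 c=0 f=0 g=0
t4.Δ0 d=0 b=1 a=1 e=1 clk=0 h=1 c=0 f=0 g=0
t4.Δ1 d=0 b=1 a=1 e=1 clk=1 h=1 c=0 f=0 g=0
t4.Δ2 d=0 b=1 a=0 e=1 clk=1 h=1 c=0 f=0 g=0
t4.Δ3 d=0 b=0 a=0 e=1 clk=1 h=1 c=0 f=1 g=0
t4.Δ4 d=0 b=0 a=0 e=1 clk=1 h=0 c=0 f=1 g=0
t4.Δ5 d=0 b=0 a=0 e=0 clk=1 h=0 c=0 f=1 g=0
t4.Δ6 d=0 b=0 a=0 e=0 clk=1 h=0 c=0 f=0 g=0
t5.Δ0 d=0 b=0 a=0 e=0 clk=1 h=0 c=0 f=0 g=0
t5.Δ1 d=0 b=0 a=0 e=0 clk=0 h=0 c=0 f=0 g=0

yes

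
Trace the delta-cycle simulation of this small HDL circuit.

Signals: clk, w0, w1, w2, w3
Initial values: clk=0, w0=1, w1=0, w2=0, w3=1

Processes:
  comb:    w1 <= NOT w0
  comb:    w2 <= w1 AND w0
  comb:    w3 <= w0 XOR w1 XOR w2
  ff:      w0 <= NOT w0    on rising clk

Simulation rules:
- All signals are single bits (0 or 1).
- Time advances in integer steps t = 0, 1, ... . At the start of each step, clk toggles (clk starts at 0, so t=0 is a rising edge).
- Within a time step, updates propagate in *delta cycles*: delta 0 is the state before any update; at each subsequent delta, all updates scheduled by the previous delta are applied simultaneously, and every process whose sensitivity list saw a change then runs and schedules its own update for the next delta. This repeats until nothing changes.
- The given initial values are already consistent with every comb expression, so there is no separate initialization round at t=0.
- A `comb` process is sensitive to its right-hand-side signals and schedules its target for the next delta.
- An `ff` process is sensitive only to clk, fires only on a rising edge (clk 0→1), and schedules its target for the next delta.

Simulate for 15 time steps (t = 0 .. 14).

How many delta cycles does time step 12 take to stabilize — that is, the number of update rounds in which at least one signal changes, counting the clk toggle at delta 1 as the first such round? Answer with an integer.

4

[bits: w3,w2,clk,w1,w0]
t=0: Δ0=10001 Δ1=10101 Δ2=10100 Δ3=00110 Δ4=10110 | 4Δ
t=1: Δ0=10110 Δ1=10010 | 1Δ
t=2: Δ0=10010 Δ1=10110 Δ2=10111 Δ3=01101 Δ4=00101 Δ5=10101 | 5Δ
t=3: Δ0=10101 Δ1=10001 | 1Δ
t=4: Δ0=10001 Δ1=10101 Δ2=10100 Δ3=00110 Δ4=10110 | 4Δ
t=5: Δ0=10110 Δ1=10010 | 1Δ
t=6: Δ0=10010 Δ1=10110 Δ2=10111 Δ3=01101 Δ4=00101 Δ5=10101 | 5Δ
t=7: Δ0=10101 Δ1=10001 | 1Δ
t=8: Δ0=10001 Δ1=10101 Δ2=10100 Δ3=00110 Δ4=10110 | 4Δ
t=9: Δ0=10110 Δ1=10010 | 1Δ
t=10: Δ0=10010 Δ1=10110 Δ2=10111 Δ3=01101 Δ4=00101 Δ5=10101 | 5Δ
t=11: Δ0=10101 Δ1=10001 | 1Δ
t=12: Δ0=10001 Δ1=10101 Δ2=10100 Δ3=00110 Δ4=10110 | 4Δ
t=13: Δ0=10110 Δ1=10010 | 1Δ
t=14: Δ0=10010 Δ1=10110 Δ2=10111 Δ3=01101 Δ4=00101 Δ5=10101 | 5Δ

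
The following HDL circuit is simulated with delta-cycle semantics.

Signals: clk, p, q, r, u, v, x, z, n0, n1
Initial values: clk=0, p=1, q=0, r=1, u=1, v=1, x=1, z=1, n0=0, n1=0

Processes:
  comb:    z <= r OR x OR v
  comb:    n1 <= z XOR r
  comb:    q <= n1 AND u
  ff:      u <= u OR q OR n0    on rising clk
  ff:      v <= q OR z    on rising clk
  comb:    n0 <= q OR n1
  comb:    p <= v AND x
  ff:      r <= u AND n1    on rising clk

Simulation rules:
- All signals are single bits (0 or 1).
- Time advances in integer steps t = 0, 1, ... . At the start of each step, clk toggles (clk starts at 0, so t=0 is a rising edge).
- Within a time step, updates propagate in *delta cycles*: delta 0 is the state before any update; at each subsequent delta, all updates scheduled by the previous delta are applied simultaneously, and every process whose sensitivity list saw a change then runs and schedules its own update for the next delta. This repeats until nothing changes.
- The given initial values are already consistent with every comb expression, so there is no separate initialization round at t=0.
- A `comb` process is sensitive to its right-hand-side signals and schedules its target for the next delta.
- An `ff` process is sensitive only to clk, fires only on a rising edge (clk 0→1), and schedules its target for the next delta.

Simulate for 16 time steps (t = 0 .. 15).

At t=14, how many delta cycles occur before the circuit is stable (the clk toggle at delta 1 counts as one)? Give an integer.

5

[bits: q,x,v,p,n0,n1,clk,r,u,z]
t=0: Δ0=0111000111 Δ1=0111001111 Δ2=0111001011 Δ3=0111011011 Δ4=1111111011 | 4Δ
t=1: Δ0=1111111011 Δ1=1111110011 | 1Δ
t=2: Δ0=1111110011 Δ1=1111111011 Δ2=1111111111 Δ3=1111101111 Δ4=0111101111 Δ5=0111001111 | 5Δ
t=3: Δ0=0111001111 Δ1=0111000111 | 1Δ
t=4: Δ0=0111000111 Δ1=0111001111 Δ2=0111001011 Δ3=0111011011 Δ4=1111111011 | 4Δ
t=5: Δ0=1111111011 Δ1=1111110011 | 1Δ
t=6: Δ0=1111110011 Δ1=1111111011 Δ2=1111111111 Δ3=1111101111 Δ4=0111101111 Δ5=0111001111 | 5Δ
t=7: Δ0=0111001111 Δ1=0111000111 | 1Δ
t=8: Δ0=0111000111 Δ1=0111001111 Δ2=0111001011 Δ3=0111011011 Δ4=1111111011 | 4Δ
t=9: Δ0=1111111011 Δ1=1111110011 | 1Δ
t=10: Δ0=1111110011 Δ1=1111111011 Δ2=1111111111 Δ3=1111101111 Δ4=0111101111 Δ5=0111001111 | 5Δ
t=11: Δ0=0111001111 Δ1=0111000111 | 1Δ
t=12: Δ0=0111000111 Δ1=0111001111 Δ2=0111001011 Δ3=0111011011 Δ4=1111111011 | 4Δ
t=13: Δ0=1111111011 Δ1=1111110011 | 1Δ
t=14: Δ0=1111110011 Δ1=1111111011 Δ2=1111111111 Δ3=1111101111 Δ4=0111101111 Δ5=0111001111 | 5Δ
t=15: Δ0=0111001111 Δ1=0111000111 | 1Δ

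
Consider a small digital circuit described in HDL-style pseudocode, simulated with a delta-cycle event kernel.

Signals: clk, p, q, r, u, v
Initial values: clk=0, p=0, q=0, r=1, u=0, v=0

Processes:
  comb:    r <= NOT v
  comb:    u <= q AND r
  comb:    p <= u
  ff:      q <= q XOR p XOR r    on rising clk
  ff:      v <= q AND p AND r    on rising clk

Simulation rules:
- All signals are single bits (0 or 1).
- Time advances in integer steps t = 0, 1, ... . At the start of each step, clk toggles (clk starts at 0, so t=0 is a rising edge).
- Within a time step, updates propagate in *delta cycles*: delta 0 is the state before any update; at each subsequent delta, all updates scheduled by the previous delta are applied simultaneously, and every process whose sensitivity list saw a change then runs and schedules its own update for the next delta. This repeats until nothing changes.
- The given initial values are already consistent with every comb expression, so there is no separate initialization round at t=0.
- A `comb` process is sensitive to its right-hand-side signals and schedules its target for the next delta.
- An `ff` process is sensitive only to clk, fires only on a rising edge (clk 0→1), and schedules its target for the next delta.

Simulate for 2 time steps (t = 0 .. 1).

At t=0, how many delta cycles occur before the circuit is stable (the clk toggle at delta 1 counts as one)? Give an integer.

4

t0.Δ0 clk=0 r=1 u=0 v=0 p=0 q=0
t0.Δ1 clk=1 r=1 u=0 v=0 p=0 q=0
t0.Δ2 clk=1 r=1 u=0 v=0 p=0 q=1
t0.Δ3 clk=1 r=1 u=1 v=0 p=0 q=1
t0.Δ4 clk=1 r=1 u=1 v=0 p=1 q=1
t1.Δ0 clk=1 r=1 u=1 v=0 p=1 q=1
t1.Δ1 clk=0 r=1 u=1 v=0 p=1 q=1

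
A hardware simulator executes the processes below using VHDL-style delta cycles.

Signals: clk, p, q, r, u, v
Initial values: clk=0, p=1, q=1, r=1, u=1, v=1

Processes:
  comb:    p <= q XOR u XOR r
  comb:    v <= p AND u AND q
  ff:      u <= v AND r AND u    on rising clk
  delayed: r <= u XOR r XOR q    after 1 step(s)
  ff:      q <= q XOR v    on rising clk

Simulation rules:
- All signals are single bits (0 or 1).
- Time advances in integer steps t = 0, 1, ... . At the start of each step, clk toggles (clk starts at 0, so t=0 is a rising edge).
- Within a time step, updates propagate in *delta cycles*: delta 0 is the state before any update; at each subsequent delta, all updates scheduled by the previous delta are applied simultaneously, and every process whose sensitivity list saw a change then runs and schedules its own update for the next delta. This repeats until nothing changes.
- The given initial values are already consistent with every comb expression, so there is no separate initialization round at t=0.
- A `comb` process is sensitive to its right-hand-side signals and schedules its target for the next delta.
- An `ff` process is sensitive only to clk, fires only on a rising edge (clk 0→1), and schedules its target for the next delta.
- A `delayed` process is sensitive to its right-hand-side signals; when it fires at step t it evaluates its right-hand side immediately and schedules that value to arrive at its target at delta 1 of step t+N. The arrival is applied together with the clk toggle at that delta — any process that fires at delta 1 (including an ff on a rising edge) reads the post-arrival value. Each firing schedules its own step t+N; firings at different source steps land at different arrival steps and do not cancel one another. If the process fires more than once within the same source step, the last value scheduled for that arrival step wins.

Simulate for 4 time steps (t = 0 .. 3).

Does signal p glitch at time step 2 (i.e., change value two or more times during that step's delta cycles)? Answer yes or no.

[bits: clk,r,u,p,q,v]
t=0: Δ0=011111 Δ1=111111 Δ2=111101 Δ3=111000 | 3Δ
t=1: Δ0=111000 Δ1=001000 Δ2=001100 | 2Δ
t=2: Δ0=001100 Δ1=111100 Δ2=110000 Δ3=110100 | 3Δ
t=3: Δ0=110100 Δ1=010100 | 1Δ

yes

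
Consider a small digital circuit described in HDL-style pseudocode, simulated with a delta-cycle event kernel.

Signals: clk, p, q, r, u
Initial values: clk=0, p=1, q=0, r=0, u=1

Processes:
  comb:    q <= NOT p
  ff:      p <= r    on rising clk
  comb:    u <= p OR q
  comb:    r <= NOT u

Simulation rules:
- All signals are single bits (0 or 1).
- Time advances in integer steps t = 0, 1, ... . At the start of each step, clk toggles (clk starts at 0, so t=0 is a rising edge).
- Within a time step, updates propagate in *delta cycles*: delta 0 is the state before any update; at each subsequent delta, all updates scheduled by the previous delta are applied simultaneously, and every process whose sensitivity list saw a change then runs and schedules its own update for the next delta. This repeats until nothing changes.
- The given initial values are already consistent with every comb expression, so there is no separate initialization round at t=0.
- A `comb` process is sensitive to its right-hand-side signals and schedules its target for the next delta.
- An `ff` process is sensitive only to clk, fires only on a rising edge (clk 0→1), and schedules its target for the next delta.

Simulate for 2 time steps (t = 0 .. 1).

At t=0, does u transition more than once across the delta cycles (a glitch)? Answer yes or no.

t=0 Δ0: u=1 q=0 p=1 clk=0 r=0
  Δ1: clk:0→1
  Δ2: p:1→0
  Δ3: u:1→0, q:0→1
  Δ4: u:0→1, r:0→1
  Δ5: r:1→0
  (5Δ to stable)
t=1 Δ0: u=1 q=1 p=0 clk=1 r=0
  Δ1: clk:1→0
  (1Δ to stable)

yes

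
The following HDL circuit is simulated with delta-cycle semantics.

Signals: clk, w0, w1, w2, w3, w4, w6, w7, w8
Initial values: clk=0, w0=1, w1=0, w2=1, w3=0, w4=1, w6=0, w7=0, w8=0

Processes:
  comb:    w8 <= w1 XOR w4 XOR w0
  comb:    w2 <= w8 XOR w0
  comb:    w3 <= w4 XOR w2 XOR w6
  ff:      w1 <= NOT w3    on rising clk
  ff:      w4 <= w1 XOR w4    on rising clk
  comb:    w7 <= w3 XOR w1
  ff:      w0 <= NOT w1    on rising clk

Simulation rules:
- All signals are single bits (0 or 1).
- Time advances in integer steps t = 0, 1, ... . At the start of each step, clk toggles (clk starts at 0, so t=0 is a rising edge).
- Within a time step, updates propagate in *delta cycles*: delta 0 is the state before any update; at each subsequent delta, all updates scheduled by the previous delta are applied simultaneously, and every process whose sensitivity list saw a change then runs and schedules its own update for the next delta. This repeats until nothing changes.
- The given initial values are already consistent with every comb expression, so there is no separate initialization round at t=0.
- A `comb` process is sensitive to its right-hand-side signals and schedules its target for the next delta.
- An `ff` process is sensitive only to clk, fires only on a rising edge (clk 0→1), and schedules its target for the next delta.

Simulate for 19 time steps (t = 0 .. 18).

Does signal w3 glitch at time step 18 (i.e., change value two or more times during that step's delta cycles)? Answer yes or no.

yes

t0.Δ0 w1=0 w3=0 w4=1 w7=0 w0=1 w6=0 w2=1 w8=0 clk=0
t0.Δ1 w1=0 w3=0 w4=1 w7=0 w0=1 w6=0 w2=1 w8=0 clk=1
t0.Δ2 w1=1 w3=0 w4=1 w7=0 w0=1 w6=0 w2=1 w8=0 clk=1
t0.Δ3 w1=1 w3=0 w4=1 w7=1 w0=1 w6=0 w2=1 w8=1 clk=1
t0.Δ4 w1=1 w3=0 w4=1 w7=1 w0=1 w6=0 w2=0 w8=1 clk=1
t0.Δ5 w1=1 w3=1 w4=1 w7=1 w0=1 w6=0 w2=0 w8=1 clk=1
t0.Δ6 w1=1 w3=1 w4=1 w7=0 w0=1 w6=0 w2=0 w8=1 clk=1
t1.Δ0 w1=1 w3=1 w4=1 w7=0 w0=1 w6=0 w2=0 w8=1 clk=1
t1.Δ1 w1=1 w3=1 w4=1 w7=0 w0=1 w6=0 w2=0 w8=1 clk=0
t2.Δ0 w1=1 w3=1 w4=1 w7=0 w0=1 w6=0 w2=0 w8=1 clk=0
t2.Δ1 w1=1 w3=1 w4=1 w7=0 w0=1 w6=0 w2=0 w8=1 clk=1
t2.Δ2 w1=0 w3=1 w4=0 w7=0 w0=0 w6=0 w2=0 w8=1 clk=1
t2.Δ3 w1=0 w3=0 w4=0 w7=1 w0=0 w6=0 w2=1 w8=0 clk=1
t2.Δ4 w1=0 w3=1 w4=0 w7=0 w0=0 w6=0 w2=0 w8=0 clk=1
t2.Δ5 w1=0 w3=0 w4=0 w7=1 w0=0 w6=0 w2=0 w8=0 clk=1
t2.Δ6 w1=0 w3=0 w4=0 w7=0 w0=0 w6=0 w2=0 w8=0 clk=1
t3.Δ0 w1=0 w3=0 w4=0 w7=0 w0=0 w6=0 w2=0 w8=0 clk=1
t3.Δ1 w1=0 w3=0 w4=0 w7=0 w0=0 w6=0 w2=0 w8=0 clk=0
t4.Δ0 w1=0 w3=0 w4=0 w7=0 w0=0 w6=0 w2=0 w8=0 clk=0
t4.Δ1 w1=0 w3=0 w4=0 w7=0 w0=0 w6=0 w2=0 w8=0 clk=1
t4.Δ2 w1=1 w3=0 w4=0 w7=0 w0=1 w6=0 w2=0 w8=0 clk=1
t4.Δ3 w1=1 w3=0 w4=0 w7=1 w0=1 w6=0 w2=1 w8=0 clk=1
t4.Δ4 w1=1 w3=1 w4=0 w7=1 w0=1 w6=0 w2=1 w8=0 clk=1
t4.Δ5 w1=1 w3=1 w4=0 w7=0 w0=1 w6=0 w2=1 w8=0 clk=1
t5.Δ0 w1=1 w3=1 w4=0 w7=0 w0=1 w6=0 w2=1 w8=0 clk=1
t5.Δ1 w1=1 w3=1 w4=0 w7=0 w0=1 w6=0 w2=1 w8=0 clk=0
t6.Δ0 w1=1 w3=1 w4=0 w7=0 w0=1 w6=0 w2=1 w8=0 clk=0
t6.Δ1 w1=1 w3=1 w4=0 w7=0 w0=1 w6=0 w2=1 w8=0 clk=1
t6.Δ2 w1=0 w3=1 w4=1 w7=0 w0=0 w6=0 w2=1 w8=0 clk=1
t6.Δ3 w1=0 w3=0 w4=1 w7=1 w0=0 w6=0 w2=0 w8=1 clk=1
t6.Δ4 w1=0 w3=1 w4=1 w7=0 w0=0 w6=0 w2=1 w8=1 clk=1
t6.Δ5 w1=0 w3=0 w4=1 w7=1 w0=0 w6=0 w2=1 w8=1 clk=1
t6.Δ6 w1=0 w3=0 w4=1 w7=0 w0=0 w6=0 w2=1 w8=1 clk=1
t7.Δ0 w1=0 w3=0 w4=1 w7=0 w0=0 w6=0 w2=1 w8=1 clk=1
t7.Δ1 w1=0 w3=0 w4=1 w7=0 w0=0 w6=0 w2=1 w8=1 clk=0
t8.Δ0 w1=0 w3=0 w4=1 w7=0 w0=0 w6=0 w2=1 w8=1 clk=0
t8.Δ1 w1=0 w3=0 w4=1 w7=0 w0=0 w6=0 w2=1 w8=1 clk=1
t8.Δ2 w1=1 w3=0 w4=1 w7=0 w0=1 w6=0 w2=1 w8=1 clk=1
t8.Δ3 w1=1 w3=0 w4=1 w7=1 w0=1 w6=0 w2=0 w8=1 clk=1
t8.Δ4 w1=1 w3=1 w4=1 w7=1 w0=1 w6=0 w2=0 w8=1 clk=1
t8.Δ5 w1=1 w3=1 w4=1 w7=0 w0=1 w6=0 w2=0 w8=1 clk=1
t9.Δ0 w1=1 w3=1 w4=1 w7=0 w0=1 w6=0 w2=0 w8=1 clk=1
t9.Δ1 w1=1 w3=1 w4=1 w7=0 w0=1 w6=0 w2=0 w8=1 clk=0
t10.Δ0 w1=1 w3=1 w4=1 w7=0 w0=1 w6=0 w2=0 w8=1 clk=0
t10.Δ1 w1=1 w3=1 w4=1 w7=0 w0=1 w6=0 w2=0 w8=1 clk=1
t10.Δ2 w1=0 w3=1 w4=0 w7=0 w0=0 w6=0 w2=0 w8=1 clk=1
t10.Δ3 w1=0 w3=0 w4=0 w7=1 w0=0 w6=0 w2=1 w8=0 clk=1
t10.Δ4 w1=0 w3=1 w4=0 w7=0 w0=0 w6=0 w2=0 w8=0 clk=1
t10.Δ5 w1=0 w3=0 w4=0 w7=1 w0=0 w6=0 w2=0 w8=0 clk=1
t10.Δ6 w1=0 w3=0 w4=0 w7=0 w0=0 w6=0 w2=0 w8=0 clk=1
t11.Δ0 w1=0 w3=0 w4=0 w7=0 w0=0 w6=0 w2=0 w8=0 clk=1
t11.Δ1 w1=0 w3=0 w4=0 w7=0 w0=0 w6=0 w2=0 w8=0 clk=0
t12.Δ0 w1=0 w3=0 w4=0 w7=0 w0=0 w6=0 w2=0 w8=0 clk=0
t12.Δ1 w1=0 w3=0 w4=0 w7=0 w0=0 w6=0 w2=0 w8=0 clk=1
t12.Δ2 w1=1 w3=0 w4=0 w7=0 w0=1 w6=0 w2=0 w8=0 clk=1
t12.Δ3 w1=1 w3=0 w4=0 w7=1 w0=1 w6=0 w2=1 w8=0 clk=1
t12.Δ4 w1=1 w3=1 w4=0 w7=1 w0=1 w6=0 w2=1 w8=0 clk=1
t12.Δ5 w1=1 w3=1 w4=0 w7=0 w0=1 w6=0 w2=1 w8=0 clk=1
t13.Δ0 w1=1 w3=1 w4=0 w7=0 w0=1 w6=0 w2=1 w8=0 clk=1
t13.Δ1 w1=1 w3=1 w4=0 w7=0 w0=1 w6=0 w2=1 w8=0 clk=0
t14.Δ0 w1=1 w3=1 w4=0 w7=0 w0=1 w6=0 w2=1 w8=0 clk=0
t14.Δ1 w1=1 w3=1 w4=0 w7=0 w0=1 w6=0 w2=1 w8=0 clk=1
t14.Δ2 w1=0 w3=1 w4=1 w7=0 w0=0 w6=0 w2=1 w8=0 clk=1
t14.Δ3 w1=0 w3=0 w4=1 w7=1 w0=0 w6=0 w2=0 w8=1 clk=1
t14.Δ4 w1=0 w3=1 w4=1 w7=0 w0=0 w6=0 w2=1 w8=1 clk=1
t14.Δ5 w1=0 w3=0 w4=1 w7=1 w0=0 w6=0 w2=1 w8=1 clk=1
t14.Δ6 w1=0 w3=0 w4=1 w7=0 w0=0 w6=0 w2=1 w8=1 clk=1
t15.Δ0 w1=0 w3=0 w4=1 w7=0 w0=0 w6=0 w2=1 w8=1 clk=1
t15.Δ1 w1=0 w3=0 w4=1 w7=0 w0=0 w6=0 w2=1 w8=1 clk=0
t16.Δ0 w1=0 w3=0 w4=1 w7=0 w0=0 w6=0 w2=1 w8=1 clk=0
t16.Δ1 w1=0 w3=0 w4=1 w7=0 w0=0 w6=0 w2=1 w8=1 clk=1
t16.Δ2 w1=1 w3=0 w4=1 w7=0 w0=1 w6=0 w2=1 w8=1 clk=1
t16.Δ3 w1=1 w3=0 w4=1 w7=1 w0=1 w6=0 w2=0 w8=1 clk=1
t16.Δ4 w1=1 w3=1 w4=1 w7=1 w0=1 w6=0 w2=0 w8=1 clk=1
t16.Δ5 w1=1 w3=1 w4=1 w7=0 w0=1 w6=0 w2=0 w8=1 clk=1
t17.Δ0 w1=1 w3=1 w4=1 w7=0 w0=1 w6=0 w2=0 w8=1 clk=1
t17.Δ1 w1=1 w3=1 w4=1 w7=0 w0=1 w6=0 w2=0 w8=1 clk=0
t18.Δ0 w1=1 w3=1 w4=1 w7=0 w0=1 w6=0 w2=0 w8=1 clk=0
t18.Δ1 w1=1 w3=1 w4=1 w7=0 w0=1 w6=0 w2=0 w8=1 clk=1
t18.Δ2 w1=0 w3=1 w4=0 w7=0 w0=0 w6=0 w2=0 w8=1 clk=1
t18.Δ3 w1=0 w3=0 w4=0 w7=1 w0=0 w6=0 w2=1 w8=0 clk=1
t18.Δ4 w1=0 w3=1 w4=0 w7=0 w0=0 w6=0 w2=0 w8=0 clk=1
t18.Δ5 w1=0 w3=0 w4=0 w7=1 w0=0 w6=0 w2=0 w8=0 clk=1
t18.Δ6 w1=0 w3=0 w4=0 w7=0 w0=0 w6=0 w2=0 w8=0 clk=1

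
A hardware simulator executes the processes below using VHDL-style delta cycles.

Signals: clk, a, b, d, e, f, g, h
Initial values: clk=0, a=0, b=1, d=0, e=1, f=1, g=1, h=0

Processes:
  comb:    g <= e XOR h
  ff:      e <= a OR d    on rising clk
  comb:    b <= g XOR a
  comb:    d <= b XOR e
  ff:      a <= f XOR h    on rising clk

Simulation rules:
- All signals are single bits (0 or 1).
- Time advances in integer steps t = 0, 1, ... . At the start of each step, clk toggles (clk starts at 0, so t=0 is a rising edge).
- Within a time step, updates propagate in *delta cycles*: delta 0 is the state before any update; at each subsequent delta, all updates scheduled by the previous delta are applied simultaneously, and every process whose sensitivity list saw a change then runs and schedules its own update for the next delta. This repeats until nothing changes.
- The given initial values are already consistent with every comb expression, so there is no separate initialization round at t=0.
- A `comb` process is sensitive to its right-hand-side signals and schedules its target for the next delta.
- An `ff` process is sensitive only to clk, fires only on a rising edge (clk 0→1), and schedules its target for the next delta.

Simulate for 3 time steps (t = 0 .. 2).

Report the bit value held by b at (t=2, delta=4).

0

t=0 Δ0: g=1 f=1 d=0 b=1 a=0 h=0 clk=0 e=1
  Δ1: clk:0→1
  Δ2: a:0→1, e:1→0
  Δ3: g:1→0, d:0→1, b:1→0
  Δ4: d:1→0, b:0→1
  Δ5: d:0→1
  (5Δ to stable)
t=1 Δ0: g=0 f=1 d=1 b=1 a=1 h=0 clk=1 e=0
  Δ1: clk:1→0
  (1Δ to stable)
t=2 Δ0: g=0 f=1 d=1 b=1 a=1 h=0 clk=0 e=0
  Δ1: clk:0→1
  Δ2: e:0→1
  Δ3: g:0→1, d:1→0
  Δ4: b:1→0
  Δ5: d:0→1
  (5Δ to stable)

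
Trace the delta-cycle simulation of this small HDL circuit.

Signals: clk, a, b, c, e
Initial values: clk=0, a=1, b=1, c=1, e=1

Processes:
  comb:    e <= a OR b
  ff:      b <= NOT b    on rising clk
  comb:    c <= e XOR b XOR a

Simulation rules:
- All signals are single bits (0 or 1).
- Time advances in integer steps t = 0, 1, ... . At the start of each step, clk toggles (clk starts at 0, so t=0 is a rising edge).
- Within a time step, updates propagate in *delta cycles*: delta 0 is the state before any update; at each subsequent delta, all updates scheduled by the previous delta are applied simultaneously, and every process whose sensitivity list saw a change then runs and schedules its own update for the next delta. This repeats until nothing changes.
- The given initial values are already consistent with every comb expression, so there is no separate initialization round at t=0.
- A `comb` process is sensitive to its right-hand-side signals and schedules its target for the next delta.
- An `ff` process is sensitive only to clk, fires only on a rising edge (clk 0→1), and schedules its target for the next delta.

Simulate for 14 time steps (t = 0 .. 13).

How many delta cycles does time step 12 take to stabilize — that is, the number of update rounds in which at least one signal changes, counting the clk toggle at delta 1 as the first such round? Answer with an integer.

3

[bits: b,clk,a,e,c]
t=0: Δ0=10111 Δ1=11111 Δ2=01111 Δ3=01110 | 3Δ
t=1: Δ0=01110 Δ1=00110 | 1Δ
t=2: Δ0=00110 Δ1=01110 Δ2=11110 Δ3=11111 | 3Δ
t=3: Δ0=11111 Δ1=10111 | 1Δ
t=4: Δ0=10111 Δ1=11111 Δ2=01111 Δ3=01110 | 3Δ
t=5: Δ0=01110 Δ1=00110 | 1Δ
t=6: Δ0=00110 Δ1=01110 Δ2=11110 Δ3=11111 | 3Δ
t=7: Δ0=11111 Δ1=10111 | 1Δ
t=8: Δ0=10111 Δ1=11111 Δ2=01111 Δ3=01110 | 3Δ
t=9: Δ0=01110 Δ1=00110 | 1Δ
t=10: Δ0=00110 Δ1=01110 Δ2=11110 Δ3=11111 | 3Δ
t=11: Δ0=11111 Δ1=10111 | 1Δ
t=12: Δ0=10111 Δ1=11111 Δ2=01111 Δ3=01110 | 3Δ
t=13: Δ0=01110 Δ1=00110 | 1Δ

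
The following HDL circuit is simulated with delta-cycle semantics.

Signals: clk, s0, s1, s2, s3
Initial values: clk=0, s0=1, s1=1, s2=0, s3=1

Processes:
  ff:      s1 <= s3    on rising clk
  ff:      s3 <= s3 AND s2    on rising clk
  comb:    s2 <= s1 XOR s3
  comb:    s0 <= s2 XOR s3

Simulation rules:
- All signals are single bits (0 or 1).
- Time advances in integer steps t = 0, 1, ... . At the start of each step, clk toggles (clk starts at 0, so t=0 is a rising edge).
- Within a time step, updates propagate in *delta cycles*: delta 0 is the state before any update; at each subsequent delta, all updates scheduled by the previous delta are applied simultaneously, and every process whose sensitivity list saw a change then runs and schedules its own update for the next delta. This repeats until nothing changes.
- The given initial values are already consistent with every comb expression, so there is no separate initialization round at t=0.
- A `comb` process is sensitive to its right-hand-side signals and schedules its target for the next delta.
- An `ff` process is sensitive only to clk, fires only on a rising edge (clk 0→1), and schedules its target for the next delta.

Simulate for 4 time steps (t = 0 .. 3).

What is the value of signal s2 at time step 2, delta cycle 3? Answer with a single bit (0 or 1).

[bits: clk,s1,s2,s0,s3]
t=0: Δ0=01011 Δ1=11011 Δ2=11010 Δ3=11100 Δ4=11110 | 4Δ
t=1: Δ0=11110 Δ1=01110 | 1Δ
t=2: Δ0=01110 Δ1=11110 Δ2=10110 Δ3=10010 Δ4=10000 | 4Δ
t=3: Δ0=10000 Δ1=00000 | 1Δ

0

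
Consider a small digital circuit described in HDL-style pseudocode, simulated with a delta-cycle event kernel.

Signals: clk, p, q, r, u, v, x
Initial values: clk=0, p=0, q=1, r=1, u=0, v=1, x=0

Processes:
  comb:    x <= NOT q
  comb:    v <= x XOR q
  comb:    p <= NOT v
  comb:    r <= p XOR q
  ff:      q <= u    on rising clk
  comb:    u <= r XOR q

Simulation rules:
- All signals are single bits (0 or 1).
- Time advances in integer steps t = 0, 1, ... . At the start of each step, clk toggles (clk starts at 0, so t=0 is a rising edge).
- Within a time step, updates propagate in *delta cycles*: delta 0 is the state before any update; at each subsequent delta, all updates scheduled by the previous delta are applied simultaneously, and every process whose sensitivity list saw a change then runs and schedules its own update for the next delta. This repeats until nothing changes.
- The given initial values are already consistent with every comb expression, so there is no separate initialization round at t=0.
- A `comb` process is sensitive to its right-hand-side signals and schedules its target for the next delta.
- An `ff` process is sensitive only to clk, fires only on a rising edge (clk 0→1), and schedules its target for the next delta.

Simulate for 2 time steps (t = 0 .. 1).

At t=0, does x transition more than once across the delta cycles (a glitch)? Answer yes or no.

t=0 Δ0: p=0 r=1 u=0 clk=0 q=1 x=0 v=1
  Δ1: clk:0→1
  Δ2: q:1→0
  Δ3: r:1→0, u:0→1, x:0→1, v:1→0
  Δ4: p:0→1, u:1→0, v:0→1
  Δ5: p:1→0, r:0→1
  Δ6: r:1→0, u:0→1
  Δ7: u:1→0
  (7Δ to stable)
t=1 Δ0: p=0 r=0 u=0 clk=1 q=0 x=1 v=1
  Δ1: clk:1→0
  (1Δ to stable)

no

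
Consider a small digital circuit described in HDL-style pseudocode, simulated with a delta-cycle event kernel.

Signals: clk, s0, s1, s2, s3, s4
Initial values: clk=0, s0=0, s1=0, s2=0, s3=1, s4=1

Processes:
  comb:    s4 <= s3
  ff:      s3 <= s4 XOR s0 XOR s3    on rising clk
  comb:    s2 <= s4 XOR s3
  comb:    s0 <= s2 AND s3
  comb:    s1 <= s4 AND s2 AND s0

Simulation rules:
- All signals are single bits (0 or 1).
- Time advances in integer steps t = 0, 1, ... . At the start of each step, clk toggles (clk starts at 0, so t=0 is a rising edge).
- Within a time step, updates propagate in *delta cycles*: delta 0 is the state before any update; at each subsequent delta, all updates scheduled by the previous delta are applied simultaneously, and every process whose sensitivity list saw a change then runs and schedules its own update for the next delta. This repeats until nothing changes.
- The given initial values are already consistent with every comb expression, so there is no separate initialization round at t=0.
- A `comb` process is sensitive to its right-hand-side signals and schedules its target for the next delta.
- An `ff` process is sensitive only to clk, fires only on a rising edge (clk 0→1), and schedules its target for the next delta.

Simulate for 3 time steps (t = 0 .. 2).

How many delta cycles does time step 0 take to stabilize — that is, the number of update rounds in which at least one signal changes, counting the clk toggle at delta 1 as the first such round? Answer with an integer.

4

[bits: s2,s3,clk,s4,s0,s1]
t=0: Δ0=010100 Δ1=011100 Δ2=001100 Δ3=101000 Δ4=001000 | 4Δ
t=1: Δ0=001000 Δ1=000000 | 1Δ
t=2: Δ0=000000 Δ1=001000 | 1Δ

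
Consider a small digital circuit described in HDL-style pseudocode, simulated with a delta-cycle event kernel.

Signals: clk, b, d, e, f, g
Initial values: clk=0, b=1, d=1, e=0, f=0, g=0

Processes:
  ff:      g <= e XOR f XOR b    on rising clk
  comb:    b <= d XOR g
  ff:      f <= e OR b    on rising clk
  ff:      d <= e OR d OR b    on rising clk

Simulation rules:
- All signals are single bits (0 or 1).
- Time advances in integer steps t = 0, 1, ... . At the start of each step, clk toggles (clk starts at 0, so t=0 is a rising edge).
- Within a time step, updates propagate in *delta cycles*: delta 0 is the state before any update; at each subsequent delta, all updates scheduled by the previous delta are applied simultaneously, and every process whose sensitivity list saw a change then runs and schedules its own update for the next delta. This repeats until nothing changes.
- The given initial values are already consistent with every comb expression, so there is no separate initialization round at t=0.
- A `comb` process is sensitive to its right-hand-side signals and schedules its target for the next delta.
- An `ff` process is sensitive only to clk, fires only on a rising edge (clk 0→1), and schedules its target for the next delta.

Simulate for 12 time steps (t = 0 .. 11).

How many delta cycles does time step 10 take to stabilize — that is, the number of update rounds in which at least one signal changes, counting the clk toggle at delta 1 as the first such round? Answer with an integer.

[bits: d,e,g,clk,f,b]
t=0: Δ0=100001 Δ1=100101 Δ2=101111 Δ3=101110 | 3Δ
t=1: Δ0=101110 Δ1=101010 | 1Δ
t=2: Δ0=101010 Δ1=101110 Δ2=101100 | 2Δ
t=3: Δ0=101100 Δ1=101000 | 1Δ
t=4: Δ0=101000 Δ1=101100 Δ2=100100 Δ3=100101 | 3Δ
t=5: Δ0=100101 Δ1=100001 | 1Δ
t=6: Δ0=100001 Δ1=100101 Δ2=101111 Δ3=101110 | 3Δ
t=7: Δ0=101110 Δ1=101010 | 1Δ
t=8: Δ0=101010 Δ1=101110 Δ2=101100 | 2Δ
t=9: Δ0=101100 Δ1=101000 | 1Δ
t=10: Δ0=101000 Δ1=101100 Δ2=100100 Δ3=100101 | 3Δ
t=11: Δ0=100101 Δ1=100001 | 1Δ

3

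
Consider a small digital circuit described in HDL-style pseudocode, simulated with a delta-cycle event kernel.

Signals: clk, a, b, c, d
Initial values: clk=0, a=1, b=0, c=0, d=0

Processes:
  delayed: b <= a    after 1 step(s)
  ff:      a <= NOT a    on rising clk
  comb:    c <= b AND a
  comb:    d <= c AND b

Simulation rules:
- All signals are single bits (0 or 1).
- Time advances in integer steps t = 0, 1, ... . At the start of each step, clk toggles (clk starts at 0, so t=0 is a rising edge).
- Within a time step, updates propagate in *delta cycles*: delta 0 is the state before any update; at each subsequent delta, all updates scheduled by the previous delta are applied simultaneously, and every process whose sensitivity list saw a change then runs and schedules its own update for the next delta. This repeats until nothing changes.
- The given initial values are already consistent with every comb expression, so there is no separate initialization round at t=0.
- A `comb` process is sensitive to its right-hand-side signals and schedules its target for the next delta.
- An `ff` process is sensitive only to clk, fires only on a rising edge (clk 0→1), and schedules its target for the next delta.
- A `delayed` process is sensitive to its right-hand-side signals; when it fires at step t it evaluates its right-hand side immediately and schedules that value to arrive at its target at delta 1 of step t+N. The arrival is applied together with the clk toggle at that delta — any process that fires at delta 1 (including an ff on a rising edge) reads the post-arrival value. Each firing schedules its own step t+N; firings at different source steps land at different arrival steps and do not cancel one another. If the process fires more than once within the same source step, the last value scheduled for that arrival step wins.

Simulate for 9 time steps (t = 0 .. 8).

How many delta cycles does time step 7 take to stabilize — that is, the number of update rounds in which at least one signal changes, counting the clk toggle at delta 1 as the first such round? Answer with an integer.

t=0 Δ0: a=1 c=0 clk=0 b=0 d=0
  Δ1: clk:0→1
  Δ2: a:1→0
  (2Δ to stable)
t=1 Δ0: a=0 c=0 clk=1 b=0 d=0
  Δ1: clk:1→0
  (1Δ to stable)
t=2 Δ0: a=0 c=0 clk=0 b=0 d=0
  Δ1: clk:0→1
  Δ2: a:0→1
  (2Δ to stable)
t=3 Δ0: a=1 c=0 clk=1 b=0 d=0
  Δ1: clk:1→0, b:0→1
  Δ2: c:0→1
  Δ3: d:0→1
  (3Δ to stable)
t=4 Δ0: a=1 c=1 clk=0 b=1 d=1
  Δ1: clk:0→1
  Δ2: a:1→0
  Δ3: c:1→0
  Δ4: d:1→0
  (4Δ to stable)
t=5 Δ0: a=0 c=0 clk=1 b=1 d=0
  Δ1: clk:1→0, b:1→0
  (1Δ to stable)
t=6 Δ0: a=0 c=0 clk=0 b=0 d=0
  Δ1: clk:0→1
  Δ2: a:0→1
  (2Δ to stable)
t=7 Δ0: a=1 c=0 clk=1 b=0 d=0
  Δ1: clk:1→0, b:0→1
  Δ2: c:0→1
  Δ3: d:0→1
  (3Δ to stable)
t=8 Δ0: a=1 c=1 clk=0 b=1 d=1
  Δ1: clk:0→1
  Δ2: a:1→0
  Δ3: c:1→0
  Δ4: d:1→0
  (4Δ to stable)

3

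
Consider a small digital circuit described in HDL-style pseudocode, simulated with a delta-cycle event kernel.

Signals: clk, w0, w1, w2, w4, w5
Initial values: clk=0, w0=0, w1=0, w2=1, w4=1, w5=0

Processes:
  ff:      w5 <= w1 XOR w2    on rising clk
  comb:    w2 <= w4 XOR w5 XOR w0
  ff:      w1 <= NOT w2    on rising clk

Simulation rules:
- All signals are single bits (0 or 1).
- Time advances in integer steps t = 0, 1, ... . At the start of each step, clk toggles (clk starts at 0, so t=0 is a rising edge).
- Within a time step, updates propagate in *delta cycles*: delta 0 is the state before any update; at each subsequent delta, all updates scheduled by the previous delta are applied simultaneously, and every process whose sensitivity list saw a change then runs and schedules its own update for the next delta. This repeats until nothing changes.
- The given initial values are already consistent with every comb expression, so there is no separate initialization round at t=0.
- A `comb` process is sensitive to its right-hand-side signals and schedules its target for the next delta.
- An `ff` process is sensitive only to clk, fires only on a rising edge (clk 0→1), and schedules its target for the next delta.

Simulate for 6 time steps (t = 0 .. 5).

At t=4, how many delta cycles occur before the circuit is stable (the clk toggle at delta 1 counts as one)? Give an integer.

[bits: w1,w0,clk,w2,w5,w4]
t=0: Δ0=000101 Δ1=001101 Δ2=001111 Δ3=001011 | 3Δ
t=1: Δ0=001011 Δ1=000011 | 1Δ
t=2: Δ0=000011 Δ1=001011 Δ2=101001 Δ3=101101 | 3Δ
t=3: Δ0=101101 Δ1=100101 | 1Δ
t=4: Δ0=100101 Δ1=101101 Δ2=001101 | 2Δ
t=5: Δ0=001101 Δ1=000101 | 1Δ

2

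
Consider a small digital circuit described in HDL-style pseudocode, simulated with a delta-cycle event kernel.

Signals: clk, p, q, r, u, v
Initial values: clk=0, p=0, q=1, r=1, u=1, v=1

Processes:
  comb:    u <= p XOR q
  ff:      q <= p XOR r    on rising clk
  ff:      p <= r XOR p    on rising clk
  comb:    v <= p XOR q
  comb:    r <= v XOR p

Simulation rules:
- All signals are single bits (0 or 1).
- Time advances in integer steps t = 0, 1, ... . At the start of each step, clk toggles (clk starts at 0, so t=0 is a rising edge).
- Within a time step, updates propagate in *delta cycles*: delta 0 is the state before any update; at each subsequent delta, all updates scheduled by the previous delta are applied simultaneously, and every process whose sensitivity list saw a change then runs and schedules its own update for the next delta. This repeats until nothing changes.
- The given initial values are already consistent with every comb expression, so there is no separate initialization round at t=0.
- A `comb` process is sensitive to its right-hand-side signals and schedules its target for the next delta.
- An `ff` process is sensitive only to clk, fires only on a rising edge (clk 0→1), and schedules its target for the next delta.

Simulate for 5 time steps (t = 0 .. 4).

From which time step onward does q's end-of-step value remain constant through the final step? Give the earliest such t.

t=0 Δ0: u=1 p=0 q=1 r=1 clk=0 v=1
  Δ1: clk:0→1
  Δ2: p:0→1
  Δ3: u:1→0, r:1→0, v:1→0
  Δ4: r:0→1
  (4Δ to stable)
t=1 Δ0: u=0 p=1 q=1 r=1 clk=1 v=0
  Δ1: clk:1→0
  (1Δ to stable)
t=2 Δ0: u=0 p=1 q=1 r=1 clk=0 v=0
  Δ1: clk:0→1
  Δ2: p:1→0, q:1→0
  Δ3: r:1→0
  (3Δ to stable)
t=3 Δ0: u=0 p=0 q=0 r=0 clk=1 v=0
  Δ1: clk:1→0
  (1Δ to stable)
t=4 Δ0: u=0 p=0 q=0 r=0 clk=0 v=0
  Δ1: clk:0→1
  (1Δ to stable)

2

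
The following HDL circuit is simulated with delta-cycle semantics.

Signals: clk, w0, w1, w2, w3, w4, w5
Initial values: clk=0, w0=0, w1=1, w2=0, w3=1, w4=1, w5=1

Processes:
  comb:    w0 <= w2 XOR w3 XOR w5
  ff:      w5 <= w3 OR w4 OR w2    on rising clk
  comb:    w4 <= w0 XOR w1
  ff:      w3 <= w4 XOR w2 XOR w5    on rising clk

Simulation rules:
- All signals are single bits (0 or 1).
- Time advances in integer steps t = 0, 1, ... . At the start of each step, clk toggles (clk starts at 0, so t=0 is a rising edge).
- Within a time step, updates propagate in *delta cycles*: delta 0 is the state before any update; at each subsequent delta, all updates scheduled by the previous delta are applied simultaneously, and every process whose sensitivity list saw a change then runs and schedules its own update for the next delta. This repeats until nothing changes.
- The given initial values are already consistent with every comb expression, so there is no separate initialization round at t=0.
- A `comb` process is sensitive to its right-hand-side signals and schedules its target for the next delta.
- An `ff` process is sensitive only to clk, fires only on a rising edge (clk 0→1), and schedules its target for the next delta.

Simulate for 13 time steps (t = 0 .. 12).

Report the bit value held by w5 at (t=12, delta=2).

t=0 Δ0: w4=1 w1=1 clk=0 w2=0 w5=1 w3=1 w0=0
  Δ1: clk:0→1
  Δ2: w3:1→0
  Δ3: w0:0→1
  Δ4: w4:1→0
  (4Δ to stable)
t=1 Δ0: w4=0 w1=1 clk=1 w2=0 w5=1 w3=0 w0=1
  Δ1: clk:1→0
  (1Δ to stable)
t=2 Δ0: w4=0 w1=1 clk=0 w2=0 w5=1 w3=0 w0=1
  Δ1: clk:0→1
  Δ2: w5:1→0, w3:0→1
  (2Δ to stable)
t=3 Δ0: w4=0 w1=1 clk=1 w2=0 w5=0 w3=1 w0=1
  Δ1: clk:1→0
  (1Δ to stable)
t=4 Δ0: w4=0 w1=1 clk=0 w2=0 w5=0 w3=1 w0=1
  Δ1: clk:0→1
  Δ2: w5:0→1, w3:1→0
  (2Δ to stable)
t=5 Δ0: w4=0 w1=1 clk=1 w2=0 w5=1 w3=0 w0=1
  Δ1: clk:1→0
  (1Δ to stable)
t=6 Δ0: w4=0 w1=1 clk=0 w2=0 w5=1 w3=0 w0=1
  Δ1: clk:0→1
  Δ2: w5:1→0, w3:0→1
  (2Δ to stable)
t=7 Δ0: w4=0 w1=1 clk=1 w2=0 w5=0 w3=1 w0=1
  Δ1: clk:1→0
  (1Δ to stable)
t=8 Δ0: w4=0 w1=1 clk=0 w2=0 w5=0 w3=1 w0=1
  Δ1: clk:0→1
  Δ2: w5:0→1, w3:1→0
  (2Δ to stable)
t=9 Δ0: w4=0 w1=1 clk=1 w2=0 w5=1 w3=0 w0=1
  Δ1: clk:1→0
  (1Δ to stable)
t=10 Δ0: w4=0 w1=1 clk=0 w2=0 w5=1 w3=0 w0=1
  Δ1: clk:0→1
  Δ2: w5:1→0, w3:0→1
  (2Δ to stable)
t=11 Δ0: w4=0 w1=1 clk=1 w2=0 w5=0 w3=1 w0=1
  Δ1: clk:1→0
  (1Δ to stable)
t=12 Δ0: w4=0 w1=1 clk=0 w2=0 w5=0 w3=1 w0=1
  Δ1: clk:0→1
  Δ2: w5:0→1, w3:1→0
  (2Δ to stable)

1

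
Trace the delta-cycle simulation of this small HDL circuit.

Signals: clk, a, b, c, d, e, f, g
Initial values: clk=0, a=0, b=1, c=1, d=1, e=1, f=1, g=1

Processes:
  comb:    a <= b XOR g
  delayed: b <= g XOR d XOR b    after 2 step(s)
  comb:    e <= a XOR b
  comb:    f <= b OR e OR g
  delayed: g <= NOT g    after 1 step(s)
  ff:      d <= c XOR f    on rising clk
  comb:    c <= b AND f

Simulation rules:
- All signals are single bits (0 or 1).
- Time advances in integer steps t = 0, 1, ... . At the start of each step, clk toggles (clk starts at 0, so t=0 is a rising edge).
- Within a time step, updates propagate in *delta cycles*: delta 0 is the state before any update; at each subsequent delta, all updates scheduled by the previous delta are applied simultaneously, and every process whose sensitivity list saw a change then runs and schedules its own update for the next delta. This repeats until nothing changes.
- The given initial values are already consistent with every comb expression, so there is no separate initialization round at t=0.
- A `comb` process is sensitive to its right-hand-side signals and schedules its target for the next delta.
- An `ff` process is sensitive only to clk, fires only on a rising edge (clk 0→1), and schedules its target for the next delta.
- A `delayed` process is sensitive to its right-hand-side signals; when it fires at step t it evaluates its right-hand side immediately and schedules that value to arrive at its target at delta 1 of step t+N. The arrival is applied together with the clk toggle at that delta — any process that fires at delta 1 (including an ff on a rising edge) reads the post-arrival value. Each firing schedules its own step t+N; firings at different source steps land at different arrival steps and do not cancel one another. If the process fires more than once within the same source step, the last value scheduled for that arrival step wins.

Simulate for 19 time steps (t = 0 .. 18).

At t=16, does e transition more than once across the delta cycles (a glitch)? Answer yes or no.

t=0 Δ0: e=1 d=1 clk=0 f=1 a=0 c=1 b=1 g=1
  Δ1: clk:0→1
  Δ2: d:1→0
  (2Δ to stable)
t=1 Δ0: e=1 d=0 clk=1 f=1 a=0 c=1 b=1 g=1
  Δ1: clk:1→0
  (1Δ to stable)
t=2 Δ0: e=1 d=0 clk=0 f=1 a=0 c=1 b=1 g=1
  Δ1: clk:0→1, b:1→0
  Δ2: e:1→0, a:0→1, c:1→0
  Δ3: e:0→1
  (3Δ to stable)
t=3 Δ0: e=1 d=0 clk=1 f=1 a=1 c=0 b=0 g=1
  Δ1: clk:1→0
  (1Δ to stable)
t=4 Δ0: e=1 d=0 clk=0 f=1 a=1 c=0 b=0 g=1
  Δ1: clk:0→1, b:0→1
  Δ2: e:1→0, d:0→1, a:1→0, c:0→1
  Δ3: e:0→1
  (3Δ to stable)
t=5 Δ0: e=1 d=1 clk=1 f=1 a=0 c=1 b=1 g=1
  Δ1: clk:1→0
  (1Δ to stable)
t=6 Δ0: e=1 d=1 clk=0 f=1 a=0 c=1 b=1 g=1
  Δ1: clk:0→1
  Δ2: d:1→0
  (2Δ to stable)
t=7 Δ0: e=1 d=0 clk=1 f=1 a=0 c=1 b=1 g=1
  Δ1: clk:1→0
  (1Δ to stable)
t=8 Δ0: e=1 d=0 clk=0 f=1 a=0 c=1 b=1 g=1
  Δ1: clk:0→1, b:1→0
  Δ2: e:1→0, a:0→1, c:1→0
  Δ3: e:0→1
  (3Δ to stable)
t=9 Δ0: e=1 d=0 clk=1 f=1 a=1 c=0 b=0 g=1
  Δ1: clk:1→0
  (1Δ to stable)
t=10 Δ0: e=1 d=0 clk=0 f=1 a=1 c=0 b=0 g=1
  Δ1: clk:0→1, b:0→1
  Δ2: e:1→0, d:0→1, a:1→0, c:0→1
  Δ3: e:0→1
  (3Δ to stable)
t=11 Δ0: e=1 d=1 clk=1 f=1 a=0 c=1 b=1 g=1
  Δ1: clk:1→0
  (1Δ to stable)
t=12 Δ0: e=1 d=1 clk=0 f=1 a=0 c=1 b=1 g=1
  Δ1: clk:0→1
  Δ2: d:1→0
  (2Δ to stable)
t=13 Δ0: e=1 d=0 clk=1 f=1 a=0 c=1 b=1 g=1
  Δ1: clk:1→0
  (1Δ to stable)
t=14 Δ0: e=1 d=0 clk=0 f=1 a=0 c=1 b=1 g=1
  Δ1: clk:0→1, b:1→0
  Δ2: e:1→0, a:0→1, c:1→0
  Δ3: e:0→1
  (3Δ to stable)
t=15 Δ0: e=1 d=0 clk=1 f=1 a=1 c=0 b=0 g=1
  Δ1: clk:1→0
  (1Δ to stable)
t=16 Δ0: e=1 d=0 clk=0 f=1 a=1 c=0 b=0 g=1
  Δ1: clk:0→1, b:0→1
  Δ2: e:1→0, d:0→1, a:1→0, c:0→1
  Δ3: e:0→1
  (3Δ to stable)
t=17 Δ0: e=1 d=1 clk=1 f=1 a=0 c=1 b=1 g=1
  Δ1: clk:1→0
  (1Δ to stable)
t=18 Δ0: e=1 d=1 clk=0 f=1 a=0 c=1 b=1 g=1
  Δ1: clk:0→1
  Δ2: d:1→0
  (2Δ to stable)

yes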